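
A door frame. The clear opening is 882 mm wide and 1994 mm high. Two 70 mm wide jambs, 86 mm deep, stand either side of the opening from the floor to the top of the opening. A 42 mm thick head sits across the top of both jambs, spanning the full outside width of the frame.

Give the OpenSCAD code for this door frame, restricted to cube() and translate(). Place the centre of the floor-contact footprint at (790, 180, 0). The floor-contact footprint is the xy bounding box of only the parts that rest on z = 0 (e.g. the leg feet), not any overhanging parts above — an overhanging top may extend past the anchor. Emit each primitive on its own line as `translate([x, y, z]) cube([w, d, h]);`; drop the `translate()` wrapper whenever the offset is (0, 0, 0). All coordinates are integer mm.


translate([279, 137, 0]) cube([70, 86, 1994]);
translate([1231, 137, 0]) cube([70, 86, 1994]);
translate([279, 137, 1994]) cube([1022, 86, 42]);


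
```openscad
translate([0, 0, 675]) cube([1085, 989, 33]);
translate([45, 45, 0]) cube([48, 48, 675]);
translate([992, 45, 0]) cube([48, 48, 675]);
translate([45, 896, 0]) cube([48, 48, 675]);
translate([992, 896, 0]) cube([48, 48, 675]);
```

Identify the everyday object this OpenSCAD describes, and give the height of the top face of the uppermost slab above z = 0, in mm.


A table. The table height is 708 mm.

A 1085×989×33 slab sits at z = 675 on four 48 mm square posts — a table. The top surface is at 675 + 33 = 708 mm.


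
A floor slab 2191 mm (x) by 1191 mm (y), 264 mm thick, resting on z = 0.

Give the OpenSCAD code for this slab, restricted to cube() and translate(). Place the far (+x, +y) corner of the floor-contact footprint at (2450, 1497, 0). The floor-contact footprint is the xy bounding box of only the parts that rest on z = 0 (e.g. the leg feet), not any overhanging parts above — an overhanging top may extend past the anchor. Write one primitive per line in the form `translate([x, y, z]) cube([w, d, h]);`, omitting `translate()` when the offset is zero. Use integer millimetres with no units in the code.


translate([259, 306, 0]) cube([2191, 1191, 264]);


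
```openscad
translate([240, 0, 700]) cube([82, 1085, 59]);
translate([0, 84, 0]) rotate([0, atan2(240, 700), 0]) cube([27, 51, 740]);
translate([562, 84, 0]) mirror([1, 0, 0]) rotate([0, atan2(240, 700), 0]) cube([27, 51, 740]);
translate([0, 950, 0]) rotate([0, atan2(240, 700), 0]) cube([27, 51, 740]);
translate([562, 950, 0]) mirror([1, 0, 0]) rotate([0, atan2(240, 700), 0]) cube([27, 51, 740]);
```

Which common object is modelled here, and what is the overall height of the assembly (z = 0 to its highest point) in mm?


A sawhorse. The overall height is 759 mm.

A beam across two mirrored pairs of raked legs — a sawhorse. The beam's underside is at z = 700 (matching the legs' vertical rise in atan2(240, 700)) and the beam is 59 mm tall, so its top is at 700 + 59 = 759 mm. The raked legs top out at the beam's underside, so that is the highest point.


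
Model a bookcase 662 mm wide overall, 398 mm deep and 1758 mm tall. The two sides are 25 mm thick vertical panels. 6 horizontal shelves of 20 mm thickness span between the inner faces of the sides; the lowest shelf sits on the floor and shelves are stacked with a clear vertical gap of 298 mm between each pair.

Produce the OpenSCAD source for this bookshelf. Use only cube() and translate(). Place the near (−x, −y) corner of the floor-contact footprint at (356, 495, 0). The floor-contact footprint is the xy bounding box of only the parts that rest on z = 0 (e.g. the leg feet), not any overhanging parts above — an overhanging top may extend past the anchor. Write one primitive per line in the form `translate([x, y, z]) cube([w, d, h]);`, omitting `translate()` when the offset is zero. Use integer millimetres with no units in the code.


translate([356, 495, 0]) cube([25, 398, 1758]);
translate([993, 495, 0]) cube([25, 398, 1758]);
translate([381, 495, 0]) cube([612, 398, 20]);
translate([381, 495, 318]) cube([612, 398, 20]);
translate([381, 495, 636]) cube([612, 398, 20]);
translate([381, 495, 954]) cube([612, 398, 20]);
translate([381, 495, 1272]) cube([612, 398, 20]);
translate([381, 495, 1590]) cube([612, 398, 20]);


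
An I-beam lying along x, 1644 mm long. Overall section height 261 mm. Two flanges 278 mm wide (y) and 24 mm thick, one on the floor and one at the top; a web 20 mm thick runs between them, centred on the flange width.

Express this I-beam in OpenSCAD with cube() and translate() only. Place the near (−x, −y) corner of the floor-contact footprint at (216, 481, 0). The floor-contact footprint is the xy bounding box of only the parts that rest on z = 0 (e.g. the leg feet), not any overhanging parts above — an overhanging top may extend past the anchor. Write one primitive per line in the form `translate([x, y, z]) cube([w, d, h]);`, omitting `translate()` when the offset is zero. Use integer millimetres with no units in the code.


translate([216, 481, 0]) cube([1644, 278, 24]);
translate([216, 610, 24]) cube([1644, 20, 213]);
translate([216, 481, 237]) cube([1644, 278, 24]);


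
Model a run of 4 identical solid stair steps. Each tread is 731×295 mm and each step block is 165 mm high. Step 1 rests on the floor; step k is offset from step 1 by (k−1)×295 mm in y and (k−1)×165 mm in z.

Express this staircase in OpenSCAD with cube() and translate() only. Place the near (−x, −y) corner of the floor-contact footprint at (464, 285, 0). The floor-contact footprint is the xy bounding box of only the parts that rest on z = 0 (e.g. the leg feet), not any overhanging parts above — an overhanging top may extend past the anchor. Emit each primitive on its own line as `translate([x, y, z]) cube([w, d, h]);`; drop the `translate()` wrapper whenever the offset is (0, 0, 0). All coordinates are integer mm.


translate([464, 285, 0]) cube([731, 295, 165]);
translate([464, 580, 165]) cube([731, 295, 165]);
translate([464, 875, 330]) cube([731, 295, 165]);
translate([464, 1170, 495]) cube([731, 295, 165]);


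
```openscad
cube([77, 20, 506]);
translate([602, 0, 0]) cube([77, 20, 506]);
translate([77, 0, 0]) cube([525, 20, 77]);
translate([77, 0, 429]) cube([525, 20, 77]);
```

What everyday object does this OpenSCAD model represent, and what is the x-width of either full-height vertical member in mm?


A picture frame. The border width is 77 mm.

Four thin pieces enclosing a rectangular opening — a picture frame. The two full-height stiles are 506 mm tall; the top rail sits at z = 429 and is 77 mm tall, so the border above the opening is 506 − 429 = 77 mm, matching the stile x-width.


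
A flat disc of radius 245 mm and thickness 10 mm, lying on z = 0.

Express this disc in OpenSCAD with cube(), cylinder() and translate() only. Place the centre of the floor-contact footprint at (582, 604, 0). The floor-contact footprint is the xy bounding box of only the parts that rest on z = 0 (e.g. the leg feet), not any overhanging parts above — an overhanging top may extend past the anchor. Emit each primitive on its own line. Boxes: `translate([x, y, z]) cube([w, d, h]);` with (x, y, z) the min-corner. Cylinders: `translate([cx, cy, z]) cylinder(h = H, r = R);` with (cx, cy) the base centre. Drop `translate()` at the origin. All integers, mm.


translate([582, 604, 0]) cylinder(h = 10, r = 245);


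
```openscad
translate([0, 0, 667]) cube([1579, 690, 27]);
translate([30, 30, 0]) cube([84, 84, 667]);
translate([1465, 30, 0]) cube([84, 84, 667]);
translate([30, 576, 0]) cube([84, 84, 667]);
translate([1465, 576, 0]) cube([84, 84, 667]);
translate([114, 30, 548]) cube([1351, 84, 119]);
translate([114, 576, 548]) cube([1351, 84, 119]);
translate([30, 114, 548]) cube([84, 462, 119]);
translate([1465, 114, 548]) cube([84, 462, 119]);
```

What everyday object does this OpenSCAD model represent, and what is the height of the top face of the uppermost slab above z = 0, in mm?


A table. The table height is 694 mm.

A 1579×690×27 slab sits at z = 667 on four 84 mm square posts — a table. The top surface is at 667 + 27 = 694 mm.


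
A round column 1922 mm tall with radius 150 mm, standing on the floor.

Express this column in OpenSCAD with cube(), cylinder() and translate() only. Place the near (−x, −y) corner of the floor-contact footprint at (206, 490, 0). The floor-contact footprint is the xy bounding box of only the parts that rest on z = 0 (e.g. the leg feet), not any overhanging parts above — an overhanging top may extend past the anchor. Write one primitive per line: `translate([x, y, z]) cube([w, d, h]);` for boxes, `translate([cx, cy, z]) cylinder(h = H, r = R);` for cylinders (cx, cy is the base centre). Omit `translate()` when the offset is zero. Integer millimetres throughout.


translate([356, 640, 0]) cylinder(h = 1922, r = 150);


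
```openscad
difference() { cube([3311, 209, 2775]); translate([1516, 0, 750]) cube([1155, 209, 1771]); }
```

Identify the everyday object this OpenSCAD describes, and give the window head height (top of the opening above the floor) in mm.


A wall with a window opening. The window head height is 2521 mm.

A wall with a rectangular opening subtracted — a window. Sill at z = 750, opening 1771 mm tall, so the head is at 750 + 1771 = 2521 mm.


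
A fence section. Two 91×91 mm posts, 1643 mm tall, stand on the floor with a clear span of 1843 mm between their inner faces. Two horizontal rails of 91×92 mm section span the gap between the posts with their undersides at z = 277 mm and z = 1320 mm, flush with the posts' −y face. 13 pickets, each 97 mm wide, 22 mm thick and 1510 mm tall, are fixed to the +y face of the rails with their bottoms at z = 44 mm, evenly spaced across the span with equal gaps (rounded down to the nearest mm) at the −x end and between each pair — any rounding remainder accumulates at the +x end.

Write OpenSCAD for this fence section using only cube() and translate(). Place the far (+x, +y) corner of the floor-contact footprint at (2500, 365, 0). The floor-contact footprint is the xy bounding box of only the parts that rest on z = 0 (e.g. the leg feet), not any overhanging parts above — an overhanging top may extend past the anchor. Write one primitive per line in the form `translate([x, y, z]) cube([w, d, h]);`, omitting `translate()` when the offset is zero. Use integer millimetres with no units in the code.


translate([475, 274, 0]) cube([91, 91, 1643]);
translate([2409, 274, 0]) cube([91, 91, 1643]);
translate([566, 274, 277]) cube([1843, 91, 92]);
translate([566, 274, 1320]) cube([1843, 91, 92]);
translate([607, 365, 44]) cube([97, 22, 1510]);
translate([745, 365, 44]) cube([97, 22, 1510]);
translate([883, 365, 44]) cube([97, 22, 1510]);
translate([1021, 365, 44]) cube([97, 22, 1510]);
translate([1159, 365, 44]) cube([97, 22, 1510]);
translate([1297, 365, 44]) cube([97, 22, 1510]);
translate([1435, 365, 44]) cube([97, 22, 1510]);
translate([1573, 365, 44]) cube([97, 22, 1510]);
translate([1711, 365, 44]) cube([97, 22, 1510]);
translate([1849, 365, 44]) cube([97, 22, 1510]);
translate([1987, 365, 44]) cube([97, 22, 1510]);
translate([2125, 365, 44]) cube([97, 22, 1510]);
translate([2263, 365, 44]) cube([97, 22, 1510]);


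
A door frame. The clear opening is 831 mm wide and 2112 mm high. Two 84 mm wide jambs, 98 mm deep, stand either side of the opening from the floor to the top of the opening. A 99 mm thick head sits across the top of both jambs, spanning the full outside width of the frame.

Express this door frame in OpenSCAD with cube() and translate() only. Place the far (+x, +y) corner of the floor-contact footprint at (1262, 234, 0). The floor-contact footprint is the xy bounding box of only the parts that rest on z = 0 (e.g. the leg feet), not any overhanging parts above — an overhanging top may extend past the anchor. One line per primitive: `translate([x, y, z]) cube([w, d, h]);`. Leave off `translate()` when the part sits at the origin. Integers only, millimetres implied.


translate([263, 136, 0]) cube([84, 98, 2112]);
translate([1178, 136, 0]) cube([84, 98, 2112]);
translate([263, 136, 2112]) cube([999, 98, 99]);


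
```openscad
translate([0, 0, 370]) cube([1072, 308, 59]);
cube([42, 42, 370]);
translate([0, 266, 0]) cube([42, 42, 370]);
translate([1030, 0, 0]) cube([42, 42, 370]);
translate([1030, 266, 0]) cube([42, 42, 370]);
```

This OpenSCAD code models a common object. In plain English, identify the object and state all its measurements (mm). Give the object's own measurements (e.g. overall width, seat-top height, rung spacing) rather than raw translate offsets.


A bench: a 1072×308 mm seat slab, 59 mm thick, top at z = 429 mm, on four 42×42 mm square legs flush with the seat corners and standing on z = 0.


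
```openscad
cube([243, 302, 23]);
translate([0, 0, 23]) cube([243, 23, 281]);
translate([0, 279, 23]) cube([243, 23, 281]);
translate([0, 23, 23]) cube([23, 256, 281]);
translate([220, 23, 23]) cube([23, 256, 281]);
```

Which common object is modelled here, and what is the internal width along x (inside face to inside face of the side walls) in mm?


An open box. The internal width is 197 mm.

A 243×302 base slab with four walls standing on it — an open box. The base is 243 mm wide and the walls are 23 mm thick, so the internal width is 243 − 2 × 23 = 197 mm.


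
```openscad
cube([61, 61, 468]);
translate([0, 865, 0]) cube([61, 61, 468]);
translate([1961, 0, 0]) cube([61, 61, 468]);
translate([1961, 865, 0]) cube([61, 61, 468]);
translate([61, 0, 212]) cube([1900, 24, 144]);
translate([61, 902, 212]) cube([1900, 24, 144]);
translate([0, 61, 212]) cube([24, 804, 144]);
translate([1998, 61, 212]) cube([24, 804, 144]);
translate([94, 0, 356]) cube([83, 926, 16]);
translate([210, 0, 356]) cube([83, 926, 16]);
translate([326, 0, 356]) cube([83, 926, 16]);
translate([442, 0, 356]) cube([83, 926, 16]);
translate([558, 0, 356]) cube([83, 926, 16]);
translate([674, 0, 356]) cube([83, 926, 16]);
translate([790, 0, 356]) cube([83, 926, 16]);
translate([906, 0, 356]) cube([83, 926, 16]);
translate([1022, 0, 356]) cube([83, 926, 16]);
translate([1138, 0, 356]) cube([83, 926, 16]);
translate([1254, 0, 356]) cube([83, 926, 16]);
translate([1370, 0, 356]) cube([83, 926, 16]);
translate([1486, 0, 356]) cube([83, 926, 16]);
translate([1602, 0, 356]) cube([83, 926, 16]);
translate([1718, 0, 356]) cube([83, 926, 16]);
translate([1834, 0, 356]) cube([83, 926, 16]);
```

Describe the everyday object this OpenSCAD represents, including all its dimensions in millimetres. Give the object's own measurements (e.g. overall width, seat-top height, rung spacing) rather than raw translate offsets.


A bed frame 2022 mm long (x) by 926 mm wide (y). Four 61×61 mm corner posts, 468 mm tall, at the corners of the footprint. Four rails of 24 mm thickness and 144 mm height run between adjacent posts with their undersides at z = 212 mm, their outer faces flush with the outside of the frame (the two x-running rails run between the posts' inner faces; the two y-running rails run between the posts' inner faces). 16 slats, each 83 mm wide (x) and 16 mm thick, lie across the top of the two x-running rails, running the full 926 mm width of the frame in y; along x they sit between the end posts with a 33 mm gap after the −x posts and between neighbouring slats, leaving 44 mm before the +x posts.


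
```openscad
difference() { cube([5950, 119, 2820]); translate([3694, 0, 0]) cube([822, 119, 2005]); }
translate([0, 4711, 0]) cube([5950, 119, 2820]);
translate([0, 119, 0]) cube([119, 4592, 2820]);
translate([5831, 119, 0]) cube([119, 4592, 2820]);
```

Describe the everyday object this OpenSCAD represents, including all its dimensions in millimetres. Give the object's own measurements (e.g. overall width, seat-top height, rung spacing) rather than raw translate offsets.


A single room: four walls, each 2820 mm tall and 119 mm thick, enclosing an outside footprint 5950×4830 mm (x × y), no floor or roof. The front and back walls (−y and +y sides) run the full x-width; the side walls fit between their inner faces. A door opening 822 mm wide and 2005 mm tall is cut through the front wall from the floor up, its −x edge 3694 mm from the wall's −x end.


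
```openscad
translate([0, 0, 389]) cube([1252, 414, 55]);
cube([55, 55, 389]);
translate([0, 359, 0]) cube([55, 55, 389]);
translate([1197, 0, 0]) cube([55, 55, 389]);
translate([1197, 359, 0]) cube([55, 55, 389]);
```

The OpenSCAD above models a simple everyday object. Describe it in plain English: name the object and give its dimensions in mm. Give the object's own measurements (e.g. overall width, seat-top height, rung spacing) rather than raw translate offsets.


A bench: a 1252×414 mm seat slab, 55 mm thick, top at z = 444 mm, on four 55×55 mm square legs flush with the seat corners and standing on z = 0.


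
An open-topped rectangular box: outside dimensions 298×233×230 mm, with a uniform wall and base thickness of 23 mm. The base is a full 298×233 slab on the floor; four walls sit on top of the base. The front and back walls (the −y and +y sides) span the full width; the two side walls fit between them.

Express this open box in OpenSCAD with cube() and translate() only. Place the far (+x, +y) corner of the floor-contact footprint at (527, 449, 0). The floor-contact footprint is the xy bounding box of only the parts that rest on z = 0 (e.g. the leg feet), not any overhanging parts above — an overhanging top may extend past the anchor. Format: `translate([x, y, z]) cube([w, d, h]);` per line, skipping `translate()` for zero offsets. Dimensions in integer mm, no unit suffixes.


translate([229, 216, 0]) cube([298, 233, 23]);
translate([229, 216, 23]) cube([298, 23, 207]);
translate([229, 426, 23]) cube([298, 23, 207]);
translate([229, 239, 23]) cube([23, 187, 207]);
translate([504, 239, 23]) cube([23, 187, 207]);


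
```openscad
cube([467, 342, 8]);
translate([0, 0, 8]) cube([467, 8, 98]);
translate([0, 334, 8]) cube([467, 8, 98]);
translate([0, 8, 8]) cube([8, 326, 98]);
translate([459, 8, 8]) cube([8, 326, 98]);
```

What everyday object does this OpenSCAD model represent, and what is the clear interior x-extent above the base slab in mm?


An open box. The internal width is 451 mm.

A 467×342 base slab with four walls standing on it — an open box. The base is 467 mm wide and the walls are 8 mm thick, so the internal width is 467 − 2 × 8 = 451 mm.


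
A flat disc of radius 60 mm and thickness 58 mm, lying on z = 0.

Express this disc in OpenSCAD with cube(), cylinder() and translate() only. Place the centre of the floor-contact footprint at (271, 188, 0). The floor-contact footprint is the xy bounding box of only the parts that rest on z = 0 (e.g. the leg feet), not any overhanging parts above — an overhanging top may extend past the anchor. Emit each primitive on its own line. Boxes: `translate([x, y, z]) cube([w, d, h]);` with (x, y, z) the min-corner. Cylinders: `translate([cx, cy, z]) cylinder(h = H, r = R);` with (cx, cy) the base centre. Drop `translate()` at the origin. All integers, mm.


translate([271, 188, 0]) cylinder(h = 58, r = 60);


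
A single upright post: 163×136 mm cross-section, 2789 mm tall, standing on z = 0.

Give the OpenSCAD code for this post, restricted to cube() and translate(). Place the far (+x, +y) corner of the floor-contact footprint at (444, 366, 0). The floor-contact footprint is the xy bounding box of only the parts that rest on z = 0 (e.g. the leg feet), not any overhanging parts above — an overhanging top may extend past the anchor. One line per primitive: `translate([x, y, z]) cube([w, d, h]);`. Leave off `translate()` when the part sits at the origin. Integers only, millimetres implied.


translate([281, 230, 0]) cube([163, 136, 2789]);


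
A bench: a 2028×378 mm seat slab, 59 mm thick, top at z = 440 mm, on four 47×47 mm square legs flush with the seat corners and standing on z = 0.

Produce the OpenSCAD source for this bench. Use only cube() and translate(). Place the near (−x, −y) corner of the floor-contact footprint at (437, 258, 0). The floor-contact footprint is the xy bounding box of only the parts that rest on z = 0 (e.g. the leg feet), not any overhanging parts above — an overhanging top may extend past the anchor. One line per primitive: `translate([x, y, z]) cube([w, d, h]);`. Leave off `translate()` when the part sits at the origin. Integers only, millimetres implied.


translate([437, 258, 381]) cube([2028, 378, 59]);
translate([437, 258, 0]) cube([47, 47, 381]);
translate([437, 589, 0]) cube([47, 47, 381]);
translate([2418, 258, 0]) cube([47, 47, 381]);
translate([2418, 589, 0]) cube([47, 47, 381]);


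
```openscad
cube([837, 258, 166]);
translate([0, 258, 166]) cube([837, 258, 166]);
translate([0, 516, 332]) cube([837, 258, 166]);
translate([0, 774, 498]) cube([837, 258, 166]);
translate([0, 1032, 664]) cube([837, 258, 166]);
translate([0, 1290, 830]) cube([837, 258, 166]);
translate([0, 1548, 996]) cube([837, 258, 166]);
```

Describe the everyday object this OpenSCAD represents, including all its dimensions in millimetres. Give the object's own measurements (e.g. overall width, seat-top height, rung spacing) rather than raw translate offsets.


A straight staircase of 7 solid steps. Each step is 837 mm wide (x), 258 mm deep (y, the going) and 166 mm tall (the rise). The first step rests on the floor; each subsequent step sits one going further in +y and one rise higher in +z, directly behind and above the previous step with no overlap.


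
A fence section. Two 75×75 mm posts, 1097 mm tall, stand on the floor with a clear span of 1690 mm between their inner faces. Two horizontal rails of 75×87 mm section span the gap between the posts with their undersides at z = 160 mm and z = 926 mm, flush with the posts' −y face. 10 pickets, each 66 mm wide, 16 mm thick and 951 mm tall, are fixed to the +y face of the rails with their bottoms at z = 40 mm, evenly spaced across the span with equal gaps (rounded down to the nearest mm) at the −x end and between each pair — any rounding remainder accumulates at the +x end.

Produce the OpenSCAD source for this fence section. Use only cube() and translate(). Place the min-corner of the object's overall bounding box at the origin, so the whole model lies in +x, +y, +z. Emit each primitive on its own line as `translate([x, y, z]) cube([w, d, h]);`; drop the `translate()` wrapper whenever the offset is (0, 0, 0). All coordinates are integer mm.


cube([75, 75, 1097]);
translate([1765, 0, 0]) cube([75, 75, 1097]);
translate([75, 0, 160]) cube([1690, 75, 87]);
translate([75, 0, 926]) cube([1690, 75, 87]);
translate([168, 75, 40]) cube([66, 16, 951]);
translate([327, 75, 40]) cube([66, 16, 951]);
translate([486, 75, 40]) cube([66, 16, 951]);
translate([645, 75, 40]) cube([66, 16, 951]);
translate([804, 75, 40]) cube([66, 16, 951]);
translate([963, 75, 40]) cube([66, 16, 951]);
translate([1122, 75, 40]) cube([66, 16, 951]);
translate([1281, 75, 40]) cube([66, 16, 951]);
translate([1440, 75, 40]) cube([66, 16, 951]);
translate([1599, 75, 40]) cube([66, 16, 951]);


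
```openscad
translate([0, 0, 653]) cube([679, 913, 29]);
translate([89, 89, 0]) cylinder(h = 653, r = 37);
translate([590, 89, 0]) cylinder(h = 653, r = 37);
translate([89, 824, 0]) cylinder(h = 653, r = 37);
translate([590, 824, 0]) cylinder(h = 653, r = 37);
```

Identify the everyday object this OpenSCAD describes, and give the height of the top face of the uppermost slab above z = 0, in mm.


A table. The table height is 682 mm.

A 679×913×29 slab sits at z = 653 on four Ø74 mm round legs — a table. The top surface is at 653 + 29 = 682 mm.


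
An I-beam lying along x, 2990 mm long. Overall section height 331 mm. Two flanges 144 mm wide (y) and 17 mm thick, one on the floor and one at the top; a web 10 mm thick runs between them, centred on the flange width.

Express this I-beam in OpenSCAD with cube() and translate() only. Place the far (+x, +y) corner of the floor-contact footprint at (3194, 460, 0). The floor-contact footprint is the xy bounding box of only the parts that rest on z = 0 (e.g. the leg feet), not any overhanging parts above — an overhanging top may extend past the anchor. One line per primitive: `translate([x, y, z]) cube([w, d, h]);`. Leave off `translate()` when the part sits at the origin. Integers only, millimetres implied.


translate([204, 316, 0]) cube([2990, 144, 17]);
translate([204, 383, 17]) cube([2990, 10, 297]);
translate([204, 316, 314]) cube([2990, 144, 17]);


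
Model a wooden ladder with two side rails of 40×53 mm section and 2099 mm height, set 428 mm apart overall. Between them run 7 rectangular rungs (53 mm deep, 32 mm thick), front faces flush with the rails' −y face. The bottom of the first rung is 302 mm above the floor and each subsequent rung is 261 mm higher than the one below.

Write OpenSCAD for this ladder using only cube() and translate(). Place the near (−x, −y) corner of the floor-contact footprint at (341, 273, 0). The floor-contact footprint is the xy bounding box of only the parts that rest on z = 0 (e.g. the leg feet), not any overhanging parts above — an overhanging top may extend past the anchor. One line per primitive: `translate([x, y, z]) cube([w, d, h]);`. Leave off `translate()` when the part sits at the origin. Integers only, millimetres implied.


translate([341, 273, 0]) cube([40, 53, 2099]);
translate([729, 273, 0]) cube([40, 53, 2099]);
translate([381, 273, 302]) cube([348, 53, 32]);
translate([381, 273, 563]) cube([348, 53, 32]);
translate([381, 273, 824]) cube([348, 53, 32]);
translate([381, 273, 1085]) cube([348, 53, 32]);
translate([381, 273, 1346]) cube([348, 53, 32]);
translate([381, 273, 1607]) cube([348, 53, 32]);
translate([381, 273, 1868]) cube([348, 53, 32]);


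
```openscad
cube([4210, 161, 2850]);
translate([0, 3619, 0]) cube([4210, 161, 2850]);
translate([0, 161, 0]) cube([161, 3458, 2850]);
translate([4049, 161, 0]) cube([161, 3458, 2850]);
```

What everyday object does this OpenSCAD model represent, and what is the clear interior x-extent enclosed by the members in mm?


A house (or room) frame. The interior width is 3888 mm.

Four 2850 mm walls enclosing a rectangle with no floor or roof — a room or house frame. Outside width is 4210 mm and wall thickness is 161 mm, so the interior width is 4210 − 2 × 161 = 3888 mm.


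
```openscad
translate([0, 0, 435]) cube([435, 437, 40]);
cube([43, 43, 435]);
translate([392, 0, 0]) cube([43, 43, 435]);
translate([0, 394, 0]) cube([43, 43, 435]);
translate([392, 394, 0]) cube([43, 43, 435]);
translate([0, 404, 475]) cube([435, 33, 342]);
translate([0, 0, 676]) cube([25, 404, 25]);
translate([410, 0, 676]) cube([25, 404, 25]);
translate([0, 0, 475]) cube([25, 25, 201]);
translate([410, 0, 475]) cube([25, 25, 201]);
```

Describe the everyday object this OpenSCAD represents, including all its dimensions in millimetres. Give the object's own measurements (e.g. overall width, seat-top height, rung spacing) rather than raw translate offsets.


A chair. The seat is a 435×437×40 mm slab with its top at z = 475 mm, on four 43×43 mm corner legs (flush with the seat edges, standing on z = 0). A flat backrest 33 mm thick, 342 mm tall, spans the full seat width and rises from the seat top along its +y edge, rear face flush with the rear of the seat. Two armrests of 25×25 mm section run along each side from the seat's front edge to the front of the backrest, top faces 226 mm above the seat top and outer faces flush with the seat's x-edges; a 25×25 mm post under the front of each armrest stands on the seat at the front corner.


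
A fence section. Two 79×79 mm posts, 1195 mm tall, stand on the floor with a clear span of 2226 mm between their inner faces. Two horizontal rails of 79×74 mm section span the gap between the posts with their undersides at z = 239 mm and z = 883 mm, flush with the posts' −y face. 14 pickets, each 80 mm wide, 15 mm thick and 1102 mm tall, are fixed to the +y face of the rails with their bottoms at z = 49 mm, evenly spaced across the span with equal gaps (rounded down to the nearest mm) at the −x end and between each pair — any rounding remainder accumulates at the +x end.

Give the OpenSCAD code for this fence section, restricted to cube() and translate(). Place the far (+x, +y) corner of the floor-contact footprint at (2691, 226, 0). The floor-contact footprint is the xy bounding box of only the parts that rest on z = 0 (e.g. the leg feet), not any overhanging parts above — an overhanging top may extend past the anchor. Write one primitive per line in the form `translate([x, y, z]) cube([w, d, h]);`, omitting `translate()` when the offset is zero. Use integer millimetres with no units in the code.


translate([307, 147, 0]) cube([79, 79, 1195]);
translate([2612, 147, 0]) cube([79, 79, 1195]);
translate([386, 147, 239]) cube([2226, 79, 74]);
translate([386, 147, 883]) cube([2226, 79, 74]);
translate([459, 226, 49]) cube([80, 15, 1102]);
translate([612, 226, 49]) cube([80, 15, 1102]);
translate([765, 226, 49]) cube([80, 15, 1102]);
translate([918, 226, 49]) cube([80, 15, 1102]);
translate([1071, 226, 49]) cube([80, 15, 1102]);
translate([1224, 226, 49]) cube([80, 15, 1102]);
translate([1377, 226, 49]) cube([80, 15, 1102]);
translate([1530, 226, 49]) cube([80, 15, 1102]);
translate([1683, 226, 49]) cube([80, 15, 1102]);
translate([1836, 226, 49]) cube([80, 15, 1102]);
translate([1989, 226, 49]) cube([80, 15, 1102]);
translate([2142, 226, 49]) cube([80, 15, 1102]);
translate([2295, 226, 49]) cube([80, 15, 1102]);
translate([2448, 226, 49]) cube([80, 15, 1102]);


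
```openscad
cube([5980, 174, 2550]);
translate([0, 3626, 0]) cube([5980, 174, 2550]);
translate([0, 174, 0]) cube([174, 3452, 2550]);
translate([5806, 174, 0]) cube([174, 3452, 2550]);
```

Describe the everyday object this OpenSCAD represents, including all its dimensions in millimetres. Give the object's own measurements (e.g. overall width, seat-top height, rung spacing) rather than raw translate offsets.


The wall frame of a small rectangular building: four walls, each 2550 mm tall and 174 mm thick, enclosing a footprint 5980 mm (x) by 3800 mm (y) outside-to-outside, with no floor or roof. The front and back walls (the −y and +y sides) span the full width; the two side walls fit between them.


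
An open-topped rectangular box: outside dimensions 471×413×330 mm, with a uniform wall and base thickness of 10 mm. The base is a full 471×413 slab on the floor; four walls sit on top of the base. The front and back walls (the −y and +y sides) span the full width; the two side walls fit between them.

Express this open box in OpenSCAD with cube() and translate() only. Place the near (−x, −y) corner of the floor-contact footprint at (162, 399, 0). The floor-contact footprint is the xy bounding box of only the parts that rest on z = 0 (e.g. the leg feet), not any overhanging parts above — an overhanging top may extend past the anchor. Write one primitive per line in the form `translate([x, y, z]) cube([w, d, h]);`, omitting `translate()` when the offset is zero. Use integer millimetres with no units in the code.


translate([162, 399, 0]) cube([471, 413, 10]);
translate([162, 399, 10]) cube([471, 10, 320]);
translate([162, 802, 10]) cube([471, 10, 320]);
translate([162, 409, 10]) cube([10, 393, 320]);
translate([623, 409, 10]) cube([10, 393, 320]);


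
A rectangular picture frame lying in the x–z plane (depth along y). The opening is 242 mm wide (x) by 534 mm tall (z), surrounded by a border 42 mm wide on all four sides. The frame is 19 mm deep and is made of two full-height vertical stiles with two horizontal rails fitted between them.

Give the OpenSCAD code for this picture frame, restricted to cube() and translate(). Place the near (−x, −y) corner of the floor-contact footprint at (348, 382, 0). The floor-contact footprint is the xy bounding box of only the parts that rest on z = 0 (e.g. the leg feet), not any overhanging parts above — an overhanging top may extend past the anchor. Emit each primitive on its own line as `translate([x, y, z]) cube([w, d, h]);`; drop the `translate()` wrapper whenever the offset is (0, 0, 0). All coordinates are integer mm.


translate([348, 382, 0]) cube([42, 19, 618]);
translate([632, 382, 0]) cube([42, 19, 618]);
translate([390, 382, 0]) cube([242, 19, 42]);
translate([390, 382, 576]) cube([242, 19, 42]);


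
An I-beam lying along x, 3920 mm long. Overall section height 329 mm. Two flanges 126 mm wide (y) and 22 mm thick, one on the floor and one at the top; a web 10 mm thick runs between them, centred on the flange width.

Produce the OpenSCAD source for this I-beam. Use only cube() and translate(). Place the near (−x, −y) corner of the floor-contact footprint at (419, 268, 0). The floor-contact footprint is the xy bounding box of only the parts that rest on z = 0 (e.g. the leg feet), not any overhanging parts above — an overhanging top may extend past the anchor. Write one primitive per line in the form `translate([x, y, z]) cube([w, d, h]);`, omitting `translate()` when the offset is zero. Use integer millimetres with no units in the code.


translate([419, 268, 0]) cube([3920, 126, 22]);
translate([419, 326, 22]) cube([3920, 10, 285]);
translate([419, 268, 307]) cube([3920, 126, 22]);


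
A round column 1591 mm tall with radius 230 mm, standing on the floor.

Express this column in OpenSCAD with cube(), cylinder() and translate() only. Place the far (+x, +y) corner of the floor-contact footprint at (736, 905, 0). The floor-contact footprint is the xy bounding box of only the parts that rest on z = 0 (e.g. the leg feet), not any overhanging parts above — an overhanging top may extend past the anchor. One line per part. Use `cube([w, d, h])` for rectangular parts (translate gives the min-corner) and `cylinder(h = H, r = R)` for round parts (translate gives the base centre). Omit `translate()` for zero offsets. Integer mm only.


translate([506, 675, 0]) cylinder(h = 1591, r = 230);


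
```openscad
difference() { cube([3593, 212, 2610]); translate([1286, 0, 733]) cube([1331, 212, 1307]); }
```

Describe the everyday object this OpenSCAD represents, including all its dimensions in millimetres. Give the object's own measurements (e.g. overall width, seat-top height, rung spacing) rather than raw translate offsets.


A wall 3593 mm long (x), 212 mm thick (y), 2610 mm tall, with a rectangular window opening cut through it. The opening is 1331 mm wide and 1307 mm tall; its sill is at z = 733 mm and its near (−x) edge is 1286 mm from the wall's −x end. The opening passes through the full wall thickness.


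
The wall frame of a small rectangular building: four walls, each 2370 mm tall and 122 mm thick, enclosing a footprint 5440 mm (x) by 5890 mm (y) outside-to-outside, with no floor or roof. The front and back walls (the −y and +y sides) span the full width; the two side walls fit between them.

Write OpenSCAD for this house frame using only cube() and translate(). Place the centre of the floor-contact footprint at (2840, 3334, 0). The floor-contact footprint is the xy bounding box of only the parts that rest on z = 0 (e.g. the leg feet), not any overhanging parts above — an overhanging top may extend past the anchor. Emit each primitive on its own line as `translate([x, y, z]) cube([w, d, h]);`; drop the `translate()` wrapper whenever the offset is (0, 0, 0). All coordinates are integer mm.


translate([120, 389, 0]) cube([5440, 122, 2370]);
translate([120, 6157, 0]) cube([5440, 122, 2370]);
translate([120, 511, 0]) cube([122, 5646, 2370]);
translate([5438, 511, 0]) cube([122, 5646, 2370]);


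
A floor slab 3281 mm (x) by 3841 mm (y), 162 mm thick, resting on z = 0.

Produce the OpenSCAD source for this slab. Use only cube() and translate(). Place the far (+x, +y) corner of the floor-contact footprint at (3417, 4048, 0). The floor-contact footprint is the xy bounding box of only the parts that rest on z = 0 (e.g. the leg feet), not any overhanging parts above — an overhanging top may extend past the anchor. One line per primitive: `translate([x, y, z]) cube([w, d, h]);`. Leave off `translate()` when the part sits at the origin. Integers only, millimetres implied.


translate([136, 207, 0]) cube([3281, 3841, 162]);


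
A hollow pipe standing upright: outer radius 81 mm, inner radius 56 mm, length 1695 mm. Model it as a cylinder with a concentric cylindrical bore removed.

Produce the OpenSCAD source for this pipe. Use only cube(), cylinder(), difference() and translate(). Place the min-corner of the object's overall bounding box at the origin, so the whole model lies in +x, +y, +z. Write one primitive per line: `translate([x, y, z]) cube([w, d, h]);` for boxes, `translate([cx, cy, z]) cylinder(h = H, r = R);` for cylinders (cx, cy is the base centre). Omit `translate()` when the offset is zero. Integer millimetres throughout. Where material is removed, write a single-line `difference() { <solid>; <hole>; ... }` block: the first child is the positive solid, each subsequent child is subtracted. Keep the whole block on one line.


difference() { translate([81, 81, 0]) cylinder(h = 1695, r = 81); translate([81, 81, 0]) cylinder(h = 1695, r = 56); }


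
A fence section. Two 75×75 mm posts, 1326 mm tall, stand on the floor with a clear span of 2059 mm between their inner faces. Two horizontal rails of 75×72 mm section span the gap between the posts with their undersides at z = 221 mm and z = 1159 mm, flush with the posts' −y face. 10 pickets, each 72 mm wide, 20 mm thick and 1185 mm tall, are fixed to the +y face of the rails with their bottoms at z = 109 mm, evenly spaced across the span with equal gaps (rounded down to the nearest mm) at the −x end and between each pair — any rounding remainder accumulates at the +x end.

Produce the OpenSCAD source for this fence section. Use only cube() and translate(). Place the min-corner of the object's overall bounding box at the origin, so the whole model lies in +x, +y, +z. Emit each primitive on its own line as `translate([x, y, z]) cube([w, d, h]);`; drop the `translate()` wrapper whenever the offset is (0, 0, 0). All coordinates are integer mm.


cube([75, 75, 1326]);
translate([2134, 0, 0]) cube([75, 75, 1326]);
translate([75, 0, 221]) cube([2059, 75, 72]);
translate([75, 0, 1159]) cube([2059, 75, 72]);
translate([196, 75, 109]) cube([72, 20, 1185]);
translate([389, 75, 109]) cube([72, 20, 1185]);
translate([582, 75, 109]) cube([72, 20, 1185]);
translate([775, 75, 109]) cube([72, 20, 1185]);
translate([968, 75, 109]) cube([72, 20, 1185]);
translate([1161, 75, 109]) cube([72, 20, 1185]);
translate([1354, 75, 109]) cube([72, 20, 1185]);
translate([1547, 75, 109]) cube([72, 20, 1185]);
translate([1740, 75, 109]) cube([72, 20, 1185]);
translate([1933, 75, 109]) cube([72, 20, 1185]);


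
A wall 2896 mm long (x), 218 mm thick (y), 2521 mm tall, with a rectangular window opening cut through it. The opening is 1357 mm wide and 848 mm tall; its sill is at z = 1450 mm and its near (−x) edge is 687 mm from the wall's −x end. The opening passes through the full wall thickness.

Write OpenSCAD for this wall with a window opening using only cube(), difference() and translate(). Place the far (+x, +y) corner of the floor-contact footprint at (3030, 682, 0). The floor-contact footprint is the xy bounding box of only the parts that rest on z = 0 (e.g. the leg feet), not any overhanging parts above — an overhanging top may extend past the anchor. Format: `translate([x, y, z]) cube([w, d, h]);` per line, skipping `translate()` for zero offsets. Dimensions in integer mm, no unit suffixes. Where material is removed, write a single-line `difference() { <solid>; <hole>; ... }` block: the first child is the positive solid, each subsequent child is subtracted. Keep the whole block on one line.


difference() { translate([134, 464, 0]) cube([2896, 218, 2521]); translate([821, 464, 1450]) cube([1357, 218, 848]); }


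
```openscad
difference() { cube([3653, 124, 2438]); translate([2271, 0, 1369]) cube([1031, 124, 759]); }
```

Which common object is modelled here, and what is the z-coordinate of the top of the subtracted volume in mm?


A wall with a window opening. The window head height is 2128 mm.

A wall with a rectangular opening subtracted — a window. Sill at z = 1369, opening 759 mm tall, so the head is at 1369 + 759 = 2128 mm.
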